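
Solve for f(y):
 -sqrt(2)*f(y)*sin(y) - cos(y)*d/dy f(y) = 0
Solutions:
 f(y) = C1*cos(y)^(sqrt(2))


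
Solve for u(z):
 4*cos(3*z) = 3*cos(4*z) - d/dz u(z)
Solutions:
 u(z) = C1 - 4*sin(3*z)/3 + 3*sin(4*z)/4


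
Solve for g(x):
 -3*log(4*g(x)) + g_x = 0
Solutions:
 -Integral(1/(log(_y) + 2*log(2)), (_y, g(x)))/3 = C1 - x


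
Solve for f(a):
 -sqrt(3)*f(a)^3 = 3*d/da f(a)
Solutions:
 f(a) = -sqrt(6)*sqrt(-1/(C1 - sqrt(3)*a))/2
 f(a) = sqrt(6)*sqrt(-1/(C1 - sqrt(3)*a))/2


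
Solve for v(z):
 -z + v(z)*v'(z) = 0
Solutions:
 v(z) = -sqrt(C1 + z^2)
 v(z) = sqrt(C1 + z^2)


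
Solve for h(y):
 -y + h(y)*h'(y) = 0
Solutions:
 h(y) = -sqrt(C1 + y^2)
 h(y) = sqrt(C1 + y^2)


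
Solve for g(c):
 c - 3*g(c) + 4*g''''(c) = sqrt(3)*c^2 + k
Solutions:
 g(c) = C1*exp(-sqrt(2)*3^(1/4)*c/2) + C2*exp(sqrt(2)*3^(1/4)*c/2) + C3*sin(sqrt(2)*3^(1/4)*c/2) + C4*cos(sqrt(2)*3^(1/4)*c/2) - sqrt(3)*c^2/3 + c/3 - k/3


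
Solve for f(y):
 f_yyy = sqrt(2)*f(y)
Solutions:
 f(y) = C3*exp(2^(1/6)*y) + (C1*sin(2^(1/6)*sqrt(3)*y/2) + C2*cos(2^(1/6)*sqrt(3)*y/2))*exp(-2^(1/6)*y/2)


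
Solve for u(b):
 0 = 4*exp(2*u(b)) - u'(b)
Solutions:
 u(b) = log(-sqrt(-1/(C1 + 4*b))) - log(2)/2
 u(b) = log(-1/(C1 + 4*b))/2 - log(2)/2


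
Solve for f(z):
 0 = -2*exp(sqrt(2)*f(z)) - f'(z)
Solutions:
 f(z) = sqrt(2)*(2*log(1/(C1 + 2*z)) - log(2))/4


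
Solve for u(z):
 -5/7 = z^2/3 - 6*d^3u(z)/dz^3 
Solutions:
 u(z) = C1 + C2*z + C3*z^2 + z^5/1080 + 5*z^3/252


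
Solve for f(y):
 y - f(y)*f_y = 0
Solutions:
 f(y) = -sqrt(C1 + y^2)
 f(y) = sqrt(C1 + y^2)


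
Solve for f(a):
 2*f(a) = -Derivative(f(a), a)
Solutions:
 f(a) = C1*exp(-2*a)


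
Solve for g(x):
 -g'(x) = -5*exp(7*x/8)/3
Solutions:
 g(x) = C1 + 40*exp(7*x/8)/21


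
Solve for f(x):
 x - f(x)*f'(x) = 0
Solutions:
 f(x) = -sqrt(C1 + x^2)
 f(x) = sqrt(C1 + x^2)


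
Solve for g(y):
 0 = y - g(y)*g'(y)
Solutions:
 g(y) = -sqrt(C1 + y^2)
 g(y) = sqrt(C1 + y^2)


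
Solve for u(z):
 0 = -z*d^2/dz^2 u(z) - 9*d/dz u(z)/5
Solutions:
 u(z) = C1 + C2/z^(4/5)


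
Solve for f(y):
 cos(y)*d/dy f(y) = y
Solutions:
 f(y) = C1 + Integral(y/cos(y), y)


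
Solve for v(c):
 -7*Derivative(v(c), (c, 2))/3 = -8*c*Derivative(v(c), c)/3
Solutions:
 v(c) = C1 + C2*erfi(2*sqrt(7)*c/7)


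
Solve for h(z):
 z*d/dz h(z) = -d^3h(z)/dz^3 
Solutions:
 h(z) = C1 + Integral(C2*airyai(-z) + C3*airybi(-z), z)


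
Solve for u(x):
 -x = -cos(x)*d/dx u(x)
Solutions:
 u(x) = C1 + Integral(x/cos(x), x)


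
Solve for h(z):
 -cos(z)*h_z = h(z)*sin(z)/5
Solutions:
 h(z) = C1*cos(z)^(1/5)


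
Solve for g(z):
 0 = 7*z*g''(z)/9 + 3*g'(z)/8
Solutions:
 g(z) = C1 + C2*z^(29/56)


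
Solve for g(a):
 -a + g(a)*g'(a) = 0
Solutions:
 g(a) = -sqrt(C1 + a^2)
 g(a) = sqrt(C1 + a^2)


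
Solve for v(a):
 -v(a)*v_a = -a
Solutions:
 v(a) = -sqrt(C1 + a^2)
 v(a) = sqrt(C1 + a^2)


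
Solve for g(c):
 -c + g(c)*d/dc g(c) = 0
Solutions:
 g(c) = -sqrt(C1 + c^2)
 g(c) = sqrt(C1 + c^2)


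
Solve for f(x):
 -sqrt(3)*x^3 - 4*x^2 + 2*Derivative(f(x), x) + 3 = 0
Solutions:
 f(x) = C1 + sqrt(3)*x^4/8 + 2*x^3/3 - 3*x/2


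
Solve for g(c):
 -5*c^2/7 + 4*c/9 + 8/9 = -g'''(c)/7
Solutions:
 g(c) = C1 + C2*c + C3*c^2 + c^5/12 - 7*c^4/54 - 28*c^3/27


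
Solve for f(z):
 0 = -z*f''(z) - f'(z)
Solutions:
 f(z) = C1 + C2*log(z)


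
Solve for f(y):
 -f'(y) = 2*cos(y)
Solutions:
 f(y) = C1 - 2*sin(y)


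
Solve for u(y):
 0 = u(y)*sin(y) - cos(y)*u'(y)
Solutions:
 u(y) = C1/cos(y)


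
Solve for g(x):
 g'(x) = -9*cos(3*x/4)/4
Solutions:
 g(x) = C1 - 3*sin(3*x/4)


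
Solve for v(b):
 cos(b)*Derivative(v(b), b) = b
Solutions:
 v(b) = C1 + Integral(b/cos(b), b)


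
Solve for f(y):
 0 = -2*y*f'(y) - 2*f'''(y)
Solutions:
 f(y) = C1 + Integral(C2*airyai(-y) + C3*airybi(-y), y)


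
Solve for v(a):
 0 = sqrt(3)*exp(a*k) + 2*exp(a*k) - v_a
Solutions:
 v(a) = C1 + sqrt(3)*exp(a*k)/k + 2*exp(a*k)/k


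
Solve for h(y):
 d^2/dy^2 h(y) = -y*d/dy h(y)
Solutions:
 h(y) = C1 + C2*erf(sqrt(2)*y/2)


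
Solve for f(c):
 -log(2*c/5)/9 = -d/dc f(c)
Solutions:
 f(c) = C1 + c*log(c)/9 - c*log(5)/9 - c/9 + c*log(2)/9


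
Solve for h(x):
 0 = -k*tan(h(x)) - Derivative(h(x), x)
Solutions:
 h(x) = pi - asin(C1*exp(-k*x))
 h(x) = asin(C1*exp(-k*x))


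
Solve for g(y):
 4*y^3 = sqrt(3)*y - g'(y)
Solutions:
 g(y) = C1 - y^4 + sqrt(3)*y^2/2


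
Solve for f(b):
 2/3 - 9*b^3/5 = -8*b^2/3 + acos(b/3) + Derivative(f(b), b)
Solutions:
 f(b) = C1 - 9*b^4/20 + 8*b^3/9 - b*acos(b/3) + 2*b/3 + sqrt(9 - b^2)


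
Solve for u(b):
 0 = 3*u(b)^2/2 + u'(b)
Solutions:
 u(b) = 2/(C1 + 3*b)


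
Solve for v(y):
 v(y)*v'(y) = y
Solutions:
 v(y) = -sqrt(C1 + y^2)
 v(y) = sqrt(C1 + y^2)


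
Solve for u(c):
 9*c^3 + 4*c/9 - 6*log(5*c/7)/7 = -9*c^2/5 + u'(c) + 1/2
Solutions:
 u(c) = C1 + 9*c^4/4 + 3*c^3/5 + 2*c^2/9 - 6*c*log(c)/7 - 6*c*log(5)/7 + 5*c/14 + 6*c*log(7)/7


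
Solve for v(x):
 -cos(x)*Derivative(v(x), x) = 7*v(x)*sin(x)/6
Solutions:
 v(x) = C1*cos(x)^(7/6)


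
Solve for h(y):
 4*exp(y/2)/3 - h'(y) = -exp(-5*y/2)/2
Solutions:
 h(y) = C1 + 8*exp(y/2)/3 - exp(-5*y/2)/5


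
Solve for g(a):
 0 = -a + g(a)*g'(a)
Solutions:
 g(a) = -sqrt(C1 + a^2)
 g(a) = sqrt(C1 + a^2)


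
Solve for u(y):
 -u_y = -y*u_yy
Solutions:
 u(y) = C1 + C2*y^2


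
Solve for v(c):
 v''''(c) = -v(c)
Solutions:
 v(c) = (C1*sin(sqrt(2)*c/2) + C2*cos(sqrt(2)*c/2))*exp(-sqrt(2)*c/2) + (C3*sin(sqrt(2)*c/2) + C4*cos(sqrt(2)*c/2))*exp(sqrt(2)*c/2)


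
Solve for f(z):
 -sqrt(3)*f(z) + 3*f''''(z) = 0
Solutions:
 f(z) = C1*exp(-3^(7/8)*z/3) + C2*exp(3^(7/8)*z/3) + C3*sin(3^(7/8)*z/3) + C4*cos(3^(7/8)*z/3)


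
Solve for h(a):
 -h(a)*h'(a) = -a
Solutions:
 h(a) = -sqrt(C1 + a^2)
 h(a) = sqrt(C1 + a^2)


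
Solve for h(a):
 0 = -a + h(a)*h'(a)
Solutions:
 h(a) = -sqrt(C1 + a^2)
 h(a) = sqrt(C1 + a^2)


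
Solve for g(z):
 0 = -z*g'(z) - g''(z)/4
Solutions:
 g(z) = C1 + C2*erf(sqrt(2)*z)


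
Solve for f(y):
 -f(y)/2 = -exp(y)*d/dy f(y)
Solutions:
 f(y) = C1*exp(-exp(-y)/2)


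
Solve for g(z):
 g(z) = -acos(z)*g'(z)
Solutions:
 g(z) = C1*exp(-Integral(1/acos(z), z))


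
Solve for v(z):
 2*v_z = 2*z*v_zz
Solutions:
 v(z) = C1 + C2*z^2


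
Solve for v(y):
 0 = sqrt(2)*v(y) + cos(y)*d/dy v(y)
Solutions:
 v(y) = C1*(sin(y) - 1)^(sqrt(2)/2)/(sin(y) + 1)^(sqrt(2)/2)


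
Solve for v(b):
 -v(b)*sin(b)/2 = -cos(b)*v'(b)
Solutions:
 v(b) = C1/sqrt(cos(b))


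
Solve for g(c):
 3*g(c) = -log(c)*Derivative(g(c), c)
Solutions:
 g(c) = C1*exp(-3*li(c))


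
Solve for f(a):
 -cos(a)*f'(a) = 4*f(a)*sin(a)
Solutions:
 f(a) = C1*cos(a)^4


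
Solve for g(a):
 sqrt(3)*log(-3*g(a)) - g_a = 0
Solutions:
 -sqrt(3)*Integral(1/(log(-_y) + log(3)), (_y, g(a)))/3 = C1 - a


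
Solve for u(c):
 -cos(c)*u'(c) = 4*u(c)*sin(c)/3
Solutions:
 u(c) = C1*cos(c)^(4/3)


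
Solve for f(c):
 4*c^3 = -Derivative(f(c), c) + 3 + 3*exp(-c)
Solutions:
 f(c) = C1 - c^4 + 3*c - 3*exp(-c)


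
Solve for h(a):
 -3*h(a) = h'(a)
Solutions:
 h(a) = C1*exp(-3*a)


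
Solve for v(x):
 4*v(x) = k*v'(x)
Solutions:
 v(x) = C1*exp(4*x/k)


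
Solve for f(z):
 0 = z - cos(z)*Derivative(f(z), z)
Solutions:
 f(z) = C1 + Integral(z/cos(z), z)


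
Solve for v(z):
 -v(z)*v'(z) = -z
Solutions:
 v(z) = -sqrt(C1 + z^2)
 v(z) = sqrt(C1 + z^2)


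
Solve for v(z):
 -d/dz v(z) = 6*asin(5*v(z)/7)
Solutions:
 Integral(1/asin(5*_y/7), (_y, v(z))) = C1 - 6*z


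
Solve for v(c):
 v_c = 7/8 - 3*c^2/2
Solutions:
 v(c) = C1 - c^3/2 + 7*c/8


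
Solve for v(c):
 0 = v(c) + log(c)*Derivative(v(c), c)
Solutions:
 v(c) = C1*exp(-li(c))


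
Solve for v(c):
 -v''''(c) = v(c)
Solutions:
 v(c) = (C1*sin(sqrt(2)*c/2) + C2*cos(sqrt(2)*c/2))*exp(-sqrt(2)*c/2) + (C3*sin(sqrt(2)*c/2) + C4*cos(sqrt(2)*c/2))*exp(sqrt(2)*c/2)


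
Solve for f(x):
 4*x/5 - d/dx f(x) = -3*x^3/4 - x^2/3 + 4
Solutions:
 f(x) = C1 + 3*x^4/16 + x^3/9 + 2*x^2/5 - 4*x


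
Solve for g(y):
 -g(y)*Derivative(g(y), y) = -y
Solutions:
 g(y) = -sqrt(C1 + y^2)
 g(y) = sqrt(C1 + y^2)


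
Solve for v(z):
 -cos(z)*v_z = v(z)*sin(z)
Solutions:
 v(z) = C1*cos(z)


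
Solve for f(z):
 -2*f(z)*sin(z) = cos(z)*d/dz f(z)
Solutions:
 f(z) = C1*cos(z)^2


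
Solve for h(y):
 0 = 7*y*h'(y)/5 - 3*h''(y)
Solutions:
 h(y) = C1 + C2*erfi(sqrt(210)*y/30)


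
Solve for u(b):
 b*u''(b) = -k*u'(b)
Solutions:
 u(b) = C1 + b^(1 - re(k))*(C2*sin(log(b)*Abs(im(k))) + C3*cos(log(b)*im(k)))


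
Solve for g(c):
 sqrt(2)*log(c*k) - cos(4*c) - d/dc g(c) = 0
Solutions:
 g(c) = C1 + sqrt(2)*c*(log(c*k) - 1) - sin(4*c)/4


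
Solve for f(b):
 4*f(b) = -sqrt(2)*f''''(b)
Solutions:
 f(b) = (C1*sin(2^(7/8)*b/2) + C2*cos(2^(7/8)*b/2))*exp(-2^(7/8)*b/2) + (C3*sin(2^(7/8)*b/2) + C4*cos(2^(7/8)*b/2))*exp(2^(7/8)*b/2)


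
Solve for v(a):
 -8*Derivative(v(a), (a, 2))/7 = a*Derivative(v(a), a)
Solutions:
 v(a) = C1 + C2*erf(sqrt(7)*a/4)


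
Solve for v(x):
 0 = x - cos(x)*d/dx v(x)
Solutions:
 v(x) = C1 + Integral(x/cos(x), x)


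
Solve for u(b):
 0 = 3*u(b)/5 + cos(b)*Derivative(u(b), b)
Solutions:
 u(b) = C1*(sin(b) - 1)^(3/10)/(sin(b) + 1)^(3/10)


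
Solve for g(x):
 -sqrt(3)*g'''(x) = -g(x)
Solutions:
 g(x) = C3*exp(3^(5/6)*x/3) + (C1*sin(3^(1/3)*x/2) + C2*cos(3^(1/3)*x/2))*exp(-3^(5/6)*x/6)


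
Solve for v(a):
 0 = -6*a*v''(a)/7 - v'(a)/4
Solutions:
 v(a) = C1 + C2*a^(17/24)


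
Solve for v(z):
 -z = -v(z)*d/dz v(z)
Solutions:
 v(z) = -sqrt(C1 + z^2)
 v(z) = sqrt(C1 + z^2)


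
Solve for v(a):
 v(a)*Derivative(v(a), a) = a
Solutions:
 v(a) = -sqrt(C1 + a^2)
 v(a) = sqrt(C1 + a^2)


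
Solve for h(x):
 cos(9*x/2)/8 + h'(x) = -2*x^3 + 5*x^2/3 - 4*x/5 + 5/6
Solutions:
 h(x) = C1 - x^4/2 + 5*x^3/9 - 2*x^2/5 + 5*x/6 - sin(9*x/2)/36


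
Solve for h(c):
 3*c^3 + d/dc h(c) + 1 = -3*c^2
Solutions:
 h(c) = C1 - 3*c^4/4 - c^3 - c


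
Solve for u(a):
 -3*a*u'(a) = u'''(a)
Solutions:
 u(a) = C1 + Integral(C2*airyai(-3^(1/3)*a) + C3*airybi(-3^(1/3)*a), a)


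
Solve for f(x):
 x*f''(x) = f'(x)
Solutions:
 f(x) = C1 + C2*x^2


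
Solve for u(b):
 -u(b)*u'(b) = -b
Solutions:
 u(b) = -sqrt(C1 + b^2)
 u(b) = sqrt(C1 + b^2)


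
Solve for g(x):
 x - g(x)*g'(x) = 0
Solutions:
 g(x) = -sqrt(C1 + x^2)
 g(x) = sqrt(C1 + x^2)


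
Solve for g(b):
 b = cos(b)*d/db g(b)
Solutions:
 g(b) = C1 + Integral(b/cos(b), b)


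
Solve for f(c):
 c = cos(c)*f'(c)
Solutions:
 f(c) = C1 + Integral(c/cos(c), c)


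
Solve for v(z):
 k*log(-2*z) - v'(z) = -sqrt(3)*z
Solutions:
 v(z) = C1 + k*z*log(-z) + k*z*(-1 + log(2)) + sqrt(3)*z^2/2


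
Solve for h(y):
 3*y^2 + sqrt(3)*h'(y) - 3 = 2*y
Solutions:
 h(y) = C1 - sqrt(3)*y^3/3 + sqrt(3)*y^2/3 + sqrt(3)*y


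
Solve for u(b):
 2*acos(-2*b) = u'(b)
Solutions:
 u(b) = C1 + 2*b*acos(-2*b) + sqrt(1 - 4*b^2)


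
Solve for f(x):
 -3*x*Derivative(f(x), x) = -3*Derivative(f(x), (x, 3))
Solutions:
 f(x) = C1 + Integral(C2*airyai(x) + C3*airybi(x), x)


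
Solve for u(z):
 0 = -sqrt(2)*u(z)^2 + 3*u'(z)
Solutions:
 u(z) = -3/(C1 + sqrt(2)*z)


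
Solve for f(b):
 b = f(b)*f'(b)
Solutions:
 f(b) = -sqrt(C1 + b^2)
 f(b) = sqrt(C1 + b^2)


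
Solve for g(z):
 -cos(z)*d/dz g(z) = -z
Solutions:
 g(z) = C1 + Integral(z/cos(z), z)


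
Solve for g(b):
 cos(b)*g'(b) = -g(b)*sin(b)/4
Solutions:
 g(b) = C1*cos(b)^(1/4)


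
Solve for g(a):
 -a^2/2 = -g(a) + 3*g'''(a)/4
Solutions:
 g(a) = C3*exp(6^(2/3)*a/3) + a^2/2 + (C1*sin(2^(2/3)*3^(1/6)*a/2) + C2*cos(2^(2/3)*3^(1/6)*a/2))*exp(-6^(2/3)*a/6)


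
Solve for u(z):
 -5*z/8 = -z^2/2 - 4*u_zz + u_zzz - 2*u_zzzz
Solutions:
 u(z) = C1 + C2*z - z^4/96 + z^3/64 + 19*z^2/256 + (C3*sin(sqrt(31)*z/4) + C4*cos(sqrt(31)*z/4))*exp(z/4)


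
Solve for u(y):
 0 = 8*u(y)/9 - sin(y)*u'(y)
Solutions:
 u(y) = C1*(cos(y) - 1)^(4/9)/(cos(y) + 1)^(4/9)


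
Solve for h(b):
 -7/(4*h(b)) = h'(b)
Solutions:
 h(b) = -sqrt(C1 - 14*b)/2
 h(b) = sqrt(C1 - 14*b)/2


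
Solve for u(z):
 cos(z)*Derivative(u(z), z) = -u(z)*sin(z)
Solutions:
 u(z) = C1*cos(z)


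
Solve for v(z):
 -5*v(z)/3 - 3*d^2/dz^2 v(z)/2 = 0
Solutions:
 v(z) = C1*sin(sqrt(10)*z/3) + C2*cos(sqrt(10)*z/3)


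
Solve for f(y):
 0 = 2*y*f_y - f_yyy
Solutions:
 f(y) = C1 + Integral(C2*airyai(2^(1/3)*y) + C3*airybi(2^(1/3)*y), y)


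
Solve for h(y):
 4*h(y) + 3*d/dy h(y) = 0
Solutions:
 h(y) = C1*exp(-4*y/3)


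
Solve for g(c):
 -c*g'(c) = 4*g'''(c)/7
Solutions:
 g(c) = C1 + Integral(C2*airyai(-14^(1/3)*c/2) + C3*airybi(-14^(1/3)*c/2), c)


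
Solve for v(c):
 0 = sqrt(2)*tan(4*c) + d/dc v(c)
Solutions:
 v(c) = C1 + sqrt(2)*log(cos(4*c))/4


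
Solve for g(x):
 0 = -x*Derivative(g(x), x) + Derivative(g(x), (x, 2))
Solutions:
 g(x) = C1 + C2*erfi(sqrt(2)*x/2)


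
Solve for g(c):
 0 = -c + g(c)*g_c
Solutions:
 g(c) = -sqrt(C1 + c^2)
 g(c) = sqrt(C1 + c^2)


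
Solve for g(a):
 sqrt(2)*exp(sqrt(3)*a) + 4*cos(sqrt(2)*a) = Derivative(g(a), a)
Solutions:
 g(a) = C1 + sqrt(6)*exp(sqrt(3)*a)/3 + 2*sqrt(2)*sin(sqrt(2)*a)


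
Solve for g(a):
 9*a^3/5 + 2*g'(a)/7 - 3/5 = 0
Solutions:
 g(a) = C1 - 63*a^4/40 + 21*a/10


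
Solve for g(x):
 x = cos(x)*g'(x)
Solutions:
 g(x) = C1 + Integral(x/cos(x), x)


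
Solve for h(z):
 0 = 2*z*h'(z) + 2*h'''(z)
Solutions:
 h(z) = C1 + Integral(C2*airyai(-z) + C3*airybi(-z), z)


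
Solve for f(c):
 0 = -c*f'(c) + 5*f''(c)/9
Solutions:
 f(c) = C1 + C2*erfi(3*sqrt(10)*c/10)


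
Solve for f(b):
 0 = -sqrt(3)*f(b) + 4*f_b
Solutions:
 f(b) = C1*exp(sqrt(3)*b/4)


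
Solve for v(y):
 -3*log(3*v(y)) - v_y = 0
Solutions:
 Integral(1/(log(_y) + log(3)), (_y, v(y)))/3 = C1 - y


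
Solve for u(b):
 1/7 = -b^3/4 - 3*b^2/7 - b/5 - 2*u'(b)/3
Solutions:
 u(b) = C1 - 3*b^4/32 - 3*b^3/14 - 3*b^2/20 - 3*b/14


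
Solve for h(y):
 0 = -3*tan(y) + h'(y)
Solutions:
 h(y) = C1 - 3*log(cos(y))


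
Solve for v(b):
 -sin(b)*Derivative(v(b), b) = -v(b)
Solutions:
 v(b) = C1*sqrt(cos(b) - 1)/sqrt(cos(b) + 1)


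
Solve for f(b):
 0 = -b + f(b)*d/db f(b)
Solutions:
 f(b) = -sqrt(C1 + b^2)
 f(b) = sqrt(C1 + b^2)


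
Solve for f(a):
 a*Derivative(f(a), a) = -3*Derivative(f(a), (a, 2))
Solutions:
 f(a) = C1 + C2*erf(sqrt(6)*a/6)


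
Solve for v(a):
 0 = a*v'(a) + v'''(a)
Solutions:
 v(a) = C1 + Integral(C2*airyai(-a) + C3*airybi(-a), a)


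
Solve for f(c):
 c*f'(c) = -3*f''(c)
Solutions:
 f(c) = C1 + C2*erf(sqrt(6)*c/6)


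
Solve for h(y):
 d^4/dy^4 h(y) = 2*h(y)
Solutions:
 h(y) = C1*exp(-2^(1/4)*y) + C2*exp(2^(1/4)*y) + C3*sin(2^(1/4)*y) + C4*cos(2^(1/4)*y)


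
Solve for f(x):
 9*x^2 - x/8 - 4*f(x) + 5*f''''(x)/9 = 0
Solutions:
 f(x) = C1*exp(-5^(3/4)*sqrt(6)*x/5) + C2*exp(5^(3/4)*sqrt(6)*x/5) + C3*sin(5^(3/4)*sqrt(6)*x/5) + C4*cos(5^(3/4)*sqrt(6)*x/5) + 9*x^2/4 - x/32


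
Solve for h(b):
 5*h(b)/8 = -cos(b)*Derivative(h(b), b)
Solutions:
 h(b) = C1*(sin(b) - 1)^(5/16)/(sin(b) + 1)^(5/16)


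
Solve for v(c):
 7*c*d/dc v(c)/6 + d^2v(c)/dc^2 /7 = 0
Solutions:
 v(c) = C1 + C2*erf(7*sqrt(3)*c/6)


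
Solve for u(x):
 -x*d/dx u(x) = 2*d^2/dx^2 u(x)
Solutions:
 u(x) = C1 + C2*erf(x/2)


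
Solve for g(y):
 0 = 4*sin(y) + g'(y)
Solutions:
 g(y) = C1 + 4*cos(y)


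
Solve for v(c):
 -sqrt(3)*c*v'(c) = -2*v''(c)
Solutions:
 v(c) = C1 + C2*erfi(3^(1/4)*c/2)


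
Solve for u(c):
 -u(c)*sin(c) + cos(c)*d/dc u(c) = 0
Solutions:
 u(c) = C1/cos(c)


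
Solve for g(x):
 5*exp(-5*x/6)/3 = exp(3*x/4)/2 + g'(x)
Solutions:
 g(x) = C1 - 2*exp(3*x/4)/3 - 2*exp(-5*x/6)


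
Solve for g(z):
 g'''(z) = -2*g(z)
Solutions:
 g(z) = C3*exp(-2^(1/3)*z) + (C1*sin(2^(1/3)*sqrt(3)*z/2) + C2*cos(2^(1/3)*sqrt(3)*z/2))*exp(2^(1/3)*z/2)


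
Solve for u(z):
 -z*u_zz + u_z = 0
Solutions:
 u(z) = C1 + C2*z^2


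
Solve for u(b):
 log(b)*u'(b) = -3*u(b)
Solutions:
 u(b) = C1*exp(-3*li(b))


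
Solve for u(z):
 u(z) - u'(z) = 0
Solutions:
 u(z) = C1*exp(z)


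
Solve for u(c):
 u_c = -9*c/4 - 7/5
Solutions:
 u(c) = C1 - 9*c^2/8 - 7*c/5


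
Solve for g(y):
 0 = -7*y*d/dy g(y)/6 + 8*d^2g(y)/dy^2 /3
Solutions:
 g(y) = C1 + C2*erfi(sqrt(14)*y/8)


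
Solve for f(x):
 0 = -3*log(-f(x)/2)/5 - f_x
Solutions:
 5*Integral(1/(log(-_y) - log(2)), (_y, f(x)))/3 = C1 - x


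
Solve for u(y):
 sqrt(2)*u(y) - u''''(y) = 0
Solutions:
 u(y) = C1*exp(-2^(1/8)*y) + C2*exp(2^(1/8)*y) + C3*sin(2^(1/8)*y) + C4*cos(2^(1/8)*y)


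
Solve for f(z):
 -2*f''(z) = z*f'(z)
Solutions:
 f(z) = C1 + C2*erf(z/2)


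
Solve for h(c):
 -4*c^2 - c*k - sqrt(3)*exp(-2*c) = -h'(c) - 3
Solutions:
 h(c) = C1 + 4*c^3/3 + c^2*k/2 - 3*c - sqrt(3)*exp(-2*c)/2


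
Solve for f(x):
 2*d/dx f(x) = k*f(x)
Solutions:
 f(x) = C1*exp(k*x/2)


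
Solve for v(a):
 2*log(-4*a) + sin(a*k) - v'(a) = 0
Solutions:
 v(a) = C1 + 2*a*log(-a) - 2*a + 4*a*log(2) + Piecewise((-cos(a*k)/k, Ne(k, 0)), (0, True))


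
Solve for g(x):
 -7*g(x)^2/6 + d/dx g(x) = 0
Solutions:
 g(x) = -6/(C1 + 7*x)


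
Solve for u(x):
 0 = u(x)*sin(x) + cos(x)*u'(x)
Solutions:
 u(x) = C1*cos(x)


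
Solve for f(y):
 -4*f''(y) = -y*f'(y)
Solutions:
 f(y) = C1 + C2*erfi(sqrt(2)*y/4)


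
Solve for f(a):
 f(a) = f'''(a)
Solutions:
 f(a) = C3*exp(a) + (C1*sin(sqrt(3)*a/2) + C2*cos(sqrt(3)*a/2))*exp(-a/2)


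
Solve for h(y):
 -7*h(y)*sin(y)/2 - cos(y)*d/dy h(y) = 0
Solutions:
 h(y) = C1*cos(y)^(7/2)


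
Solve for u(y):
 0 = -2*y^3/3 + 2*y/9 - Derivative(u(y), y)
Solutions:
 u(y) = C1 - y^4/6 + y^2/9


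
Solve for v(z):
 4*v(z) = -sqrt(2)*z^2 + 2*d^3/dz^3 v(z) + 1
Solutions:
 v(z) = C3*exp(2^(1/3)*z) - sqrt(2)*z^2/4 + (C1*sin(2^(1/3)*sqrt(3)*z/2) + C2*cos(2^(1/3)*sqrt(3)*z/2))*exp(-2^(1/3)*z/2) + 1/4


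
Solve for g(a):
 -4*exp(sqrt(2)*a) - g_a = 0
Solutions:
 g(a) = C1 - 2*sqrt(2)*exp(sqrt(2)*a)


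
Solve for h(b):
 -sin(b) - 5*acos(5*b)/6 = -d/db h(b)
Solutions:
 h(b) = C1 + 5*b*acos(5*b)/6 - sqrt(1 - 25*b^2)/6 - cos(b)


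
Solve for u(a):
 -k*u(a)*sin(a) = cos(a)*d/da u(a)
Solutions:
 u(a) = C1*exp(k*log(cos(a)))


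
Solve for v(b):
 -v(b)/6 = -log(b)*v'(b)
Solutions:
 v(b) = C1*exp(li(b)/6)


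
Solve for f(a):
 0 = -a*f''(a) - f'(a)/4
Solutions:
 f(a) = C1 + C2*a^(3/4)


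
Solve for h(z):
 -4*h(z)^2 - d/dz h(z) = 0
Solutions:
 h(z) = 1/(C1 + 4*z)


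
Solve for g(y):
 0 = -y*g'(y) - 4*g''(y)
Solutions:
 g(y) = C1 + C2*erf(sqrt(2)*y/4)


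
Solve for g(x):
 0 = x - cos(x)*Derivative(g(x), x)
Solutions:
 g(x) = C1 + Integral(x/cos(x), x)


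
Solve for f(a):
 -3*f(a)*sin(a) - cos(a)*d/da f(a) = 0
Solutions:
 f(a) = C1*cos(a)^3


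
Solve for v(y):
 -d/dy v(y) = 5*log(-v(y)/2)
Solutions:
 Integral(1/(log(-_y) - log(2)), (_y, v(y)))/5 = C1 - y


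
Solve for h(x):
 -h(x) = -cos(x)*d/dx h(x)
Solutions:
 h(x) = C1*sqrt(sin(x) + 1)/sqrt(sin(x) - 1)


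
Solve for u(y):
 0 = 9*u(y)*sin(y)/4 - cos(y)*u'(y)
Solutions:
 u(y) = C1/cos(y)^(9/4)


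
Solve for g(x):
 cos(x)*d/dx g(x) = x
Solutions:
 g(x) = C1 + Integral(x/cos(x), x)


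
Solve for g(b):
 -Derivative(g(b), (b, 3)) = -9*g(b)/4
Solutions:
 g(b) = C3*exp(2^(1/3)*3^(2/3)*b/2) + (C1*sin(3*2^(1/3)*3^(1/6)*b/4) + C2*cos(3*2^(1/3)*3^(1/6)*b/4))*exp(-2^(1/3)*3^(2/3)*b/4)


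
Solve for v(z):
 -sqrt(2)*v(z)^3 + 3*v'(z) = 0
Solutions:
 v(z) = -sqrt(6)*sqrt(-1/(C1 + sqrt(2)*z))/2
 v(z) = sqrt(6)*sqrt(-1/(C1 + sqrt(2)*z))/2


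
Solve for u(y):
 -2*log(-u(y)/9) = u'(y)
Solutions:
 Integral(1/(log(-_y) - 2*log(3)), (_y, u(y)))/2 = C1 - y


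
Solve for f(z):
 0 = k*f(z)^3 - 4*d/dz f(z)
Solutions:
 f(z) = -sqrt(2)*sqrt(-1/(C1 + k*z))
 f(z) = sqrt(2)*sqrt(-1/(C1 + k*z))


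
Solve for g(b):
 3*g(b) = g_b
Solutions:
 g(b) = C1*exp(3*b)


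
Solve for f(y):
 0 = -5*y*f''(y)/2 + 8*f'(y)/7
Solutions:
 f(y) = C1 + C2*y^(51/35)


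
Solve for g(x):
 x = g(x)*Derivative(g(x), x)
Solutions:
 g(x) = -sqrt(C1 + x^2)
 g(x) = sqrt(C1 + x^2)


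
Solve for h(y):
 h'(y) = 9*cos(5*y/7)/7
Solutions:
 h(y) = C1 + 9*sin(5*y/7)/5


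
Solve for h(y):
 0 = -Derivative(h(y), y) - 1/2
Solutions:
 h(y) = C1 - y/2


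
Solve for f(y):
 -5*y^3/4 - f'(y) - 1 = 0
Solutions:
 f(y) = C1 - 5*y^4/16 - y


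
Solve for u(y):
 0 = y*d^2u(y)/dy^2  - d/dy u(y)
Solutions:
 u(y) = C1 + C2*y^2


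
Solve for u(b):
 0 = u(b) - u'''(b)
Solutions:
 u(b) = C3*exp(b) + (C1*sin(sqrt(3)*b/2) + C2*cos(sqrt(3)*b/2))*exp(-b/2)


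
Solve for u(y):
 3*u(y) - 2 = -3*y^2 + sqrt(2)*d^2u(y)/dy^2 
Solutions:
 u(y) = C1*exp(-2^(3/4)*sqrt(3)*y/2) + C2*exp(2^(3/4)*sqrt(3)*y/2) - y^2 - 2*sqrt(2)/3 + 2/3


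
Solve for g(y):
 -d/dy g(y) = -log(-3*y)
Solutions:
 g(y) = C1 + y*log(-y) + y*(-1 + log(3))


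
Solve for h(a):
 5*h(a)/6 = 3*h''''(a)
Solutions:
 h(a) = C1*exp(-2^(3/4)*sqrt(3)*5^(1/4)*a/6) + C2*exp(2^(3/4)*sqrt(3)*5^(1/4)*a/6) + C3*sin(2^(3/4)*sqrt(3)*5^(1/4)*a/6) + C4*cos(2^(3/4)*sqrt(3)*5^(1/4)*a/6)


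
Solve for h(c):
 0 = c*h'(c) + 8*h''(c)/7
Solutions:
 h(c) = C1 + C2*erf(sqrt(7)*c/4)


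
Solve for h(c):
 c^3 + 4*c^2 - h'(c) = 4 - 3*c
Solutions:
 h(c) = C1 + c^4/4 + 4*c^3/3 + 3*c^2/2 - 4*c


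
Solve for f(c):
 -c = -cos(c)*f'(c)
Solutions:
 f(c) = C1 + Integral(c/cos(c), c)


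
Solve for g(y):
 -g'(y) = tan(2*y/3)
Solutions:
 g(y) = C1 + 3*log(cos(2*y/3))/2


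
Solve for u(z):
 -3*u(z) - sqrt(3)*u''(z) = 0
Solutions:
 u(z) = C1*sin(3^(1/4)*z) + C2*cos(3^(1/4)*z)


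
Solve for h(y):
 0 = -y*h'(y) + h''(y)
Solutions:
 h(y) = C1 + C2*erfi(sqrt(2)*y/2)


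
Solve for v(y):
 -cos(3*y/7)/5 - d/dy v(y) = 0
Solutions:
 v(y) = C1 - 7*sin(3*y/7)/15


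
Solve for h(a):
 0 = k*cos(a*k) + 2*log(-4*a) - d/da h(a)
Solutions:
 h(a) = C1 + 2*a*log(-a) - 2*a + 4*a*log(2) + k*Piecewise((sin(a*k)/k, Ne(k, 0)), (a, True))


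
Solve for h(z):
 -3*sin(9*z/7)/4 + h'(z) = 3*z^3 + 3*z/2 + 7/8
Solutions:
 h(z) = C1 + 3*z^4/4 + 3*z^2/4 + 7*z/8 - 7*cos(9*z/7)/12


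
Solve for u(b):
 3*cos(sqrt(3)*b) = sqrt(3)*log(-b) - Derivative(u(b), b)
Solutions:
 u(b) = C1 + sqrt(3)*b*(log(-b) - 1) - sqrt(3)*sin(sqrt(3)*b)


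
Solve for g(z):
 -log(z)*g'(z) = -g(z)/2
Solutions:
 g(z) = C1*exp(li(z)/2)


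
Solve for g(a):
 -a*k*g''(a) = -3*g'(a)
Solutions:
 g(a) = C1 + a^(((re(k) + 3)*re(k) + im(k)^2)/(re(k)^2 + im(k)^2))*(C2*sin(3*log(a)*Abs(im(k))/(re(k)^2 + im(k)^2)) + C3*cos(3*log(a)*im(k)/(re(k)^2 + im(k)^2)))


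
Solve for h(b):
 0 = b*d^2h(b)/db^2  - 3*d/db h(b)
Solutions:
 h(b) = C1 + C2*b^4


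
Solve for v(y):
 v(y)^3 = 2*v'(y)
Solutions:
 v(y) = -sqrt(-1/(C1 + y))
 v(y) = sqrt(-1/(C1 + y))


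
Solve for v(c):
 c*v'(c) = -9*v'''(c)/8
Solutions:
 v(c) = C1 + Integral(C2*airyai(-2*3^(1/3)*c/3) + C3*airybi(-2*3^(1/3)*c/3), c)


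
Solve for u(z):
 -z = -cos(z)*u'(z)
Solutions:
 u(z) = C1 + Integral(z/cos(z), z)


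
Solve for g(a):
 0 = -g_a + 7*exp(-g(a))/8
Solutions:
 g(a) = log(C1 + 7*a/8)


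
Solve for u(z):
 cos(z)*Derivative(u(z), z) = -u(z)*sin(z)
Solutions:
 u(z) = C1*cos(z)


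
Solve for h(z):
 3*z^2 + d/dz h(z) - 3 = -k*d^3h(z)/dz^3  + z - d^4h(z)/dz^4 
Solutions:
 h(z) = C1 + C2*exp(-z*(k^2/(k^3 + sqrt(-4*k^6 + (2*k^3 + 27)^2)/2 + 27/2)^(1/3) + k + (k^3 + sqrt(-4*k^6 + (2*k^3 + 27)^2)/2 + 27/2)^(1/3))/3) + C3*exp(z*(-4*k^2/((-1 + sqrt(3)*I)*(k^3 + sqrt(-4*k^6 + (2*k^3 + 27)^2)/2 + 27/2)^(1/3)) - 2*k + (k^3 + sqrt(-4*k^6 + (2*k^3 + 27)^2)/2 + 27/2)^(1/3) - sqrt(3)*I*(k^3 + sqrt(-4*k^6 + (2*k^3 + 27)^2)/2 + 27/2)^(1/3))/6) + C4*exp(z*(4*k^2/((1 + sqrt(3)*I)*(k^3 + sqrt(-4*k^6 + (2*k^3 + 27)^2)/2 + 27/2)^(1/3)) - 2*k + (k^3 + sqrt(-4*k^6 + (2*k^3 + 27)^2)/2 + 27/2)^(1/3) + sqrt(3)*I*(k^3 + sqrt(-4*k^6 + (2*k^3 + 27)^2)/2 + 27/2)^(1/3))/6) + 6*k*z - z^3 + z^2/2 + 3*z


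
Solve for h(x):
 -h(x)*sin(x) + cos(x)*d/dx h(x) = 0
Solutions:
 h(x) = C1/cos(x)


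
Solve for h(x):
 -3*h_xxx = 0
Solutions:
 h(x) = C1 + C2*x + C3*x^2


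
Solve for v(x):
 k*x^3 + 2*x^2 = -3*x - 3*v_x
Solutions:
 v(x) = C1 - k*x^4/12 - 2*x^3/9 - x^2/2


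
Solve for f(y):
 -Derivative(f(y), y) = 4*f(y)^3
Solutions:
 f(y) = -sqrt(2)*sqrt(-1/(C1 - 4*y))/2
 f(y) = sqrt(2)*sqrt(-1/(C1 - 4*y))/2


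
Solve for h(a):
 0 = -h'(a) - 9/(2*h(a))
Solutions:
 h(a) = -sqrt(C1 - 9*a)
 h(a) = sqrt(C1 - 9*a)


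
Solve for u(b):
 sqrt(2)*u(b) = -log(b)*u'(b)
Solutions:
 u(b) = C1*exp(-sqrt(2)*li(b))


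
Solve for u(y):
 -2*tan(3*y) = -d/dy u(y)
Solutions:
 u(y) = C1 - 2*log(cos(3*y))/3


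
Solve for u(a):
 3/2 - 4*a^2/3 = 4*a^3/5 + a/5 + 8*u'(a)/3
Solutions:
 u(a) = C1 - 3*a^4/40 - a^3/6 - 3*a^2/80 + 9*a/16


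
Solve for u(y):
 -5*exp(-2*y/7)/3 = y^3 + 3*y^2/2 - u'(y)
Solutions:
 u(y) = C1 + y^4/4 + y^3/2 - 35*exp(-2*y/7)/6


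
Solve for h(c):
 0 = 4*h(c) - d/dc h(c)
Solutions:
 h(c) = C1*exp(4*c)


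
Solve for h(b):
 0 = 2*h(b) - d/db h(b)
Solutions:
 h(b) = C1*exp(2*b)


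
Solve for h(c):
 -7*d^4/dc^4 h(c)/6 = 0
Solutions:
 h(c) = C1 + C2*c + C3*c^2 + C4*c^3


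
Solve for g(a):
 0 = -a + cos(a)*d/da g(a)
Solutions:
 g(a) = C1 + Integral(a/cos(a), a)


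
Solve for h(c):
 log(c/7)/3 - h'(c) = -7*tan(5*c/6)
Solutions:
 h(c) = C1 + c*log(c)/3 - c*log(7)/3 - c/3 - 42*log(cos(5*c/6))/5


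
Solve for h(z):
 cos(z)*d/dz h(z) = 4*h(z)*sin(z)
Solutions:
 h(z) = C1/cos(z)^4


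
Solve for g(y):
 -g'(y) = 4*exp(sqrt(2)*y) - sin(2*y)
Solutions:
 g(y) = C1 - 2*sqrt(2)*exp(sqrt(2)*y) - cos(2*y)/2


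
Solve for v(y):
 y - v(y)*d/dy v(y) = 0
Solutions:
 v(y) = -sqrt(C1 + y^2)
 v(y) = sqrt(C1 + y^2)


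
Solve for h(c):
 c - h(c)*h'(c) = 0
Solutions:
 h(c) = -sqrt(C1 + c^2)
 h(c) = sqrt(C1 + c^2)


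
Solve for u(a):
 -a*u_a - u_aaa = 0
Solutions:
 u(a) = C1 + Integral(C2*airyai(-a) + C3*airybi(-a), a)


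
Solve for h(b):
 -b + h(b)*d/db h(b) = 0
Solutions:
 h(b) = -sqrt(C1 + b^2)
 h(b) = sqrt(C1 + b^2)


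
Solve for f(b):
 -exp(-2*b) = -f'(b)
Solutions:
 f(b) = C1 - exp(-2*b)/2


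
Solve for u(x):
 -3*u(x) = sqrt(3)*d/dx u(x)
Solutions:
 u(x) = C1*exp(-sqrt(3)*x)


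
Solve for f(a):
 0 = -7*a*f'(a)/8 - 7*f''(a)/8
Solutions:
 f(a) = C1 + C2*erf(sqrt(2)*a/2)


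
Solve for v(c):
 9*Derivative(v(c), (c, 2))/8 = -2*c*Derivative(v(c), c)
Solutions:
 v(c) = C1 + C2*erf(2*sqrt(2)*c/3)


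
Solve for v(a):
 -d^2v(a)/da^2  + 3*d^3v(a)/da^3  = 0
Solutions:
 v(a) = C1 + C2*a + C3*exp(a/3)


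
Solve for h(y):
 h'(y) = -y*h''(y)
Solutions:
 h(y) = C1 + C2*log(y)


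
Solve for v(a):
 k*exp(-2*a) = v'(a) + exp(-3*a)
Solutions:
 v(a) = C1 - k*exp(-2*a)/2 + exp(-3*a)/3


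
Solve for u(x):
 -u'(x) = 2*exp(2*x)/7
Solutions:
 u(x) = C1 - exp(2*x)/7


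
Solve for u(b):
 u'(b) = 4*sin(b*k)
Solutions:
 u(b) = C1 - 4*cos(b*k)/k


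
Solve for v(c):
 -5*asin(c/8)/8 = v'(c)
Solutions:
 v(c) = C1 - 5*c*asin(c/8)/8 - 5*sqrt(64 - c^2)/8


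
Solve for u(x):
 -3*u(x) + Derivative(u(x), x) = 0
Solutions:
 u(x) = C1*exp(3*x)


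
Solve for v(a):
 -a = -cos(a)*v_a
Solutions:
 v(a) = C1 + Integral(a/cos(a), a)


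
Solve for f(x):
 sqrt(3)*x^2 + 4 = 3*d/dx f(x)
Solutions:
 f(x) = C1 + sqrt(3)*x^3/9 + 4*x/3


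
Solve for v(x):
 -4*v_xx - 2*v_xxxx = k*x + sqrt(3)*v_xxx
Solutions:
 v(x) = C1 + C2*x - k*x^3/24 + sqrt(3)*k*x^2/32 + (C3*sin(sqrt(29)*x/4) + C4*cos(sqrt(29)*x/4))*exp(-sqrt(3)*x/4)


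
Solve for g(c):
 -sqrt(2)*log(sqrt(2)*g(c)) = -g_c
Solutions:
 -sqrt(2)*Integral(1/(2*log(_y) + log(2)), (_y, g(c))) = C1 - c


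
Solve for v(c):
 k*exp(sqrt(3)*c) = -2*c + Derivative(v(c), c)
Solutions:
 v(c) = C1 + c^2 + sqrt(3)*k*exp(sqrt(3)*c)/3


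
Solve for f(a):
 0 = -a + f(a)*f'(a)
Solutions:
 f(a) = -sqrt(C1 + a^2)
 f(a) = sqrt(C1 + a^2)


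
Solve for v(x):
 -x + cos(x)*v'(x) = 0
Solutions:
 v(x) = C1 + Integral(x/cos(x), x)


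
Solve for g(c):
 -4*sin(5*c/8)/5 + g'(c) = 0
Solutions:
 g(c) = C1 - 32*cos(5*c/8)/25


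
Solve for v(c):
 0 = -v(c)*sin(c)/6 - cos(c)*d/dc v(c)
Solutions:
 v(c) = C1*cos(c)^(1/6)


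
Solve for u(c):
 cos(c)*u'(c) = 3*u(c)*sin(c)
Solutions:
 u(c) = C1/cos(c)^3


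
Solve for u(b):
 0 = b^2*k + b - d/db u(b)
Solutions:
 u(b) = C1 + b^3*k/3 + b^2/2


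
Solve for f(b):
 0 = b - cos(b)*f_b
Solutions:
 f(b) = C1 + Integral(b/cos(b), b)


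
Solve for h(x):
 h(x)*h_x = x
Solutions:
 h(x) = -sqrt(C1 + x^2)
 h(x) = sqrt(C1 + x^2)


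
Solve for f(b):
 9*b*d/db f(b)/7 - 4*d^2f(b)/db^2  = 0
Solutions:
 f(b) = C1 + C2*erfi(3*sqrt(14)*b/28)


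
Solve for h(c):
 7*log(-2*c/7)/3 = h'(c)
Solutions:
 h(c) = C1 + 7*c*log(-c)/3 + 7*c*(-log(7) - 1 + log(2))/3


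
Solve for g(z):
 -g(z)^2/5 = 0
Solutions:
 g(z) = 0


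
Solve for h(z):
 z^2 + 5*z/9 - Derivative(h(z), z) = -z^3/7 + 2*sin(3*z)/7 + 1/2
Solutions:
 h(z) = C1 + z^4/28 + z^3/3 + 5*z^2/18 - z/2 + 2*cos(3*z)/21


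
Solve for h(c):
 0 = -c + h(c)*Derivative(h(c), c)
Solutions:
 h(c) = -sqrt(C1 + c^2)
 h(c) = sqrt(C1 + c^2)


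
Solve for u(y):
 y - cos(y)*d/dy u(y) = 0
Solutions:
 u(y) = C1 + Integral(y/cos(y), y)


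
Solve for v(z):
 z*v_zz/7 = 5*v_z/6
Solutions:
 v(z) = C1 + C2*z^(41/6)


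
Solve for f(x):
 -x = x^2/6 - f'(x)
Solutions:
 f(x) = C1 + x^3/18 + x^2/2


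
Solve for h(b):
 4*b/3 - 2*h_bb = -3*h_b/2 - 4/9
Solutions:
 h(b) = C1 + C2*exp(3*b/4) - 4*b^2/9 - 40*b/27


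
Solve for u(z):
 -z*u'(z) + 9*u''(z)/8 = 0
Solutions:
 u(z) = C1 + C2*erfi(2*z/3)


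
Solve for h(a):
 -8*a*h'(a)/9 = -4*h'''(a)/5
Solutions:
 h(a) = C1 + Integral(C2*airyai(30^(1/3)*a/3) + C3*airybi(30^(1/3)*a/3), a)


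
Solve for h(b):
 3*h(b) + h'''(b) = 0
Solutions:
 h(b) = C3*exp(-3^(1/3)*b) + (C1*sin(3^(5/6)*b/2) + C2*cos(3^(5/6)*b/2))*exp(3^(1/3)*b/2)


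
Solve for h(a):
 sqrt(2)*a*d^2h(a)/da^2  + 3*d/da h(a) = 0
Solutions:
 h(a) = C1 + C2*a^(1 - 3*sqrt(2)/2)


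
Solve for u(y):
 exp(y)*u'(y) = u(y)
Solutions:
 u(y) = C1*exp(-exp(-y))


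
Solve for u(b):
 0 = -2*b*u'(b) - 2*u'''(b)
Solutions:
 u(b) = C1 + Integral(C2*airyai(-b) + C3*airybi(-b), b)


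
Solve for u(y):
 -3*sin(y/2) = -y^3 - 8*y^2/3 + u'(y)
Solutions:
 u(y) = C1 + y^4/4 + 8*y^3/9 + 6*cos(y/2)


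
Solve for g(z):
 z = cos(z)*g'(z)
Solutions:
 g(z) = C1 + Integral(z/cos(z), z)


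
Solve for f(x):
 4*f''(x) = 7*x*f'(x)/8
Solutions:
 f(x) = C1 + C2*erfi(sqrt(7)*x/8)


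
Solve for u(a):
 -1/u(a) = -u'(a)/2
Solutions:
 u(a) = -sqrt(C1 + 4*a)
 u(a) = sqrt(C1 + 4*a)


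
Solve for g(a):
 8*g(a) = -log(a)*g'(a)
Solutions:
 g(a) = C1*exp(-8*li(a))


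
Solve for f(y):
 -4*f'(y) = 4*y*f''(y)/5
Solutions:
 f(y) = C1 + C2/y^4


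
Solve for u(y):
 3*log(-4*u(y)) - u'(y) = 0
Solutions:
 -Integral(1/(log(-_y) + 2*log(2)), (_y, u(y)))/3 = C1 - y


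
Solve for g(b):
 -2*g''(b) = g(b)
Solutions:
 g(b) = C1*sin(sqrt(2)*b/2) + C2*cos(sqrt(2)*b/2)


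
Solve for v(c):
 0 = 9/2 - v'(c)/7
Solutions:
 v(c) = C1 + 63*c/2


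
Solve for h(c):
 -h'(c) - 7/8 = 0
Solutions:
 h(c) = C1 - 7*c/8


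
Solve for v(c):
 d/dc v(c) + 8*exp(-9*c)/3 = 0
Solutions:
 v(c) = C1 + 8*exp(-9*c)/27


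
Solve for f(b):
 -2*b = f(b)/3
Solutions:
 f(b) = -6*b


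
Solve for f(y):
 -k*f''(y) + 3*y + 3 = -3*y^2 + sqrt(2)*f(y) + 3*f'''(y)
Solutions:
 f(y) = C1*exp(-y*(2*2^(1/3)*k^2/(2*k^3 + sqrt(-4*k^6 + (2*k^3 + 243*sqrt(2))^2) + 243*sqrt(2))^(1/3) + 2*k + 2^(2/3)*(2*k^3 + sqrt(-4*k^6 + (2*k^3 + 243*sqrt(2))^2) + 243*sqrt(2))^(1/3))/18) + C2*exp(y*(-8*2^(1/3)*k^2/((-1 + sqrt(3)*I)*(2*k^3 + sqrt(-4*k^6 + (2*k^3 + 243*sqrt(2))^2) + 243*sqrt(2))^(1/3)) - 4*k + 2^(2/3)*(2*k^3 + sqrt(-4*k^6 + (2*k^3 + 243*sqrt(2))^2) + 243*sqrt(2))^(1/3) - 2^(2/3)*sqrt(3)*I*(2*k^3 + sqrt(-4*k^6 + (2*k^3 + 243*sqrt(2))^2) + 243*sqrt(2))^(1/3))/36) + C3*exp(y*(8*2^(1/3)*k^2/((1 + sqrt(3)*I)*(2*k^3 + sqrt(-4*k^6 + (2*k^3 + 243*sqrt(2))^2) + 243*sqrt(2))^(1/3)) - 4*k + 2^(2/3)*(2*k^3 + sqrt(-4*k^6 + (2*k^3 + 243*sqrt(2))^2) + 243*sqrt(2))^(1/3) + 2^(2/3)*sqrt(3)*I*(2*k^3 + sqrt(-4*k^6 + (2*k^3 + 243*sqrt(2))^2) + 243*sqrt(2))^(1/3))/36) - 3*k + 3*sqrt(2)*y^2/2 + 3*sqrt(2)*y/2 + 3*sqrt(2)/2


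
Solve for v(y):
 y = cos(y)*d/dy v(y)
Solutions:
 v(y) = C1 + Integral(y/cos(y), y)


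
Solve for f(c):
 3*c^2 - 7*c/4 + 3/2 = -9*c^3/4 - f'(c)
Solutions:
 f(c) = C1 - 9*c^4/16 - c^3 + 7*c^2/8 - 3*c/2


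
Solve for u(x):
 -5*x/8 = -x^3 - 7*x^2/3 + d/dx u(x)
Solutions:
 u(x) = C1 + x^4/4 + 7*x^3/9 - 5*x^2/16


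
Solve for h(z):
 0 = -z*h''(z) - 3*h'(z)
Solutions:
 h(z) = C1 + C2/z^2


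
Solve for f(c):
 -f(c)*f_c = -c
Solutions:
 f(c) = -sqrt(C1 + c^2)
 f(c) = sqrt(C1 + c^2)


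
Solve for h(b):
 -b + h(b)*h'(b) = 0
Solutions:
 h(b) = -sqrt(C1 + b^2)
 h(b) = sqrt(C1 + b^2)


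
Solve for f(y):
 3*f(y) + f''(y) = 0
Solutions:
 f(y) = C1*sin(sqrt(3)*y) + C2*cos(sqrt(3)*y)


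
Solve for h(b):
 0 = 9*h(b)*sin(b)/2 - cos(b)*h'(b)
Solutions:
 h(b) = C1/cos(b)^(9/2)


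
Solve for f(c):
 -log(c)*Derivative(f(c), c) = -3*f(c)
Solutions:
 f(c) = C1*exp(3*li(c))


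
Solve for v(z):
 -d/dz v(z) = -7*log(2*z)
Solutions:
 v(z) = C1 + 7*z*log(z) - 7*z + z*log(128)


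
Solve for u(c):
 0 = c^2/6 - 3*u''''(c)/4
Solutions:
 u(c) = C1 + C2*c + C3*c^2 + C4*c^3 + c^6/1620


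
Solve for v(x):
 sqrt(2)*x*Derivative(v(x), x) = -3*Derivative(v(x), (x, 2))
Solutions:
 v(x) = C1 + C2*erf(2^(3/4)*sqrt(3)*x/6)


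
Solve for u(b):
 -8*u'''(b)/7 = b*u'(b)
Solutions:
 u(b) = C1 + Integral(C2*airyai(-7^(1/3)*b/2) + C3*airybi(-7^(1/3)*b/2), b)


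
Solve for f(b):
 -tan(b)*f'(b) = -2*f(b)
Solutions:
 f(b) = C1*sin(b)^2


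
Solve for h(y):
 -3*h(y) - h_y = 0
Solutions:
 h(y) = C1*exp(-3*y)


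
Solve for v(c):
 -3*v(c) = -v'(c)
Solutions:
 v(c) = C1*exp(3*c)


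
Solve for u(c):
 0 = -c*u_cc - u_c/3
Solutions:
 u(c) = C1 + C2*c^(2/3)


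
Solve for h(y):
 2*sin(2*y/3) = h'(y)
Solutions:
 h(y) = C1 - 3*cos(2*y/3)


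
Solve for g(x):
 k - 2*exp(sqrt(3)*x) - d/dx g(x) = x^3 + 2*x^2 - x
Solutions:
 g(x) = C1 + k*x - x^4/4 - 2*x^3/3 + x^2/2 - 2*sqrt(3)*exp(sqrt(3)*x)/3


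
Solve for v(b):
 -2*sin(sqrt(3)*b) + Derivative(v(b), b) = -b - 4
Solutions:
 v(b) = C1 - b^2/2 - 4*b - 2*sqrt(3)*cos(sqrt(3)*b)/3


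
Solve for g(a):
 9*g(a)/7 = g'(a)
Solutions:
 g(a) = C1*exp(9*a/7)


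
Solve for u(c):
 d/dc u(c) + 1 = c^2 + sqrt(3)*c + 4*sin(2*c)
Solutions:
 u(c) = C1 + c^3/3 + sqrt(3)*c^2/2 - c - 2*cos(2*c)


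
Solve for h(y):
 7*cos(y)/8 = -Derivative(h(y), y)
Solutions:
 h(y) = C1 - 7*sin(y)/8


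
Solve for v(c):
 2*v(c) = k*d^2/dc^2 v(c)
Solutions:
 v(c) = C1*exp(-sqrt(2)*c*sqrt(1/k)) + C2*exp(sqrt(2)*c*sqrt(1/k))


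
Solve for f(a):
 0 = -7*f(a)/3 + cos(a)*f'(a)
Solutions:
 f(a) = C1*(sin(a) + 1)^(7/6)/(sin(a) - 1)^(7/6)


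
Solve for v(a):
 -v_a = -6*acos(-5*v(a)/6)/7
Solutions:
 Integral(1/acos(-5*_y/6), (_y, v(a))) = C1 + 6*a/7


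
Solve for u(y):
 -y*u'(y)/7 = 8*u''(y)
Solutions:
 u(y) = C1 + C2*erf(sqrt(7)*y/28)


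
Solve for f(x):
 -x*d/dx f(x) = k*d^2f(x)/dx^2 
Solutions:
 f(x) = C1 + C2*sqrt(k)*erf(sqrt(2)*x*sqrt(1/k)/2)


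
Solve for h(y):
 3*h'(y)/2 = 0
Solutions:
 h(y) = C1


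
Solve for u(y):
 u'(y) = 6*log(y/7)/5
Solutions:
 u(y) = C1 + 6*y*log(y)/5 - 6*y*log(7)/5 - 6*y/5


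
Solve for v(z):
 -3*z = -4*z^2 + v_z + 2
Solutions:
 v(z) = C1 + 4*z^3/3 - 3*z^2/2 - 2*z


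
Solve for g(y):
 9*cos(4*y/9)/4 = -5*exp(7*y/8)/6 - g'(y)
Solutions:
 g(y) = C1 - 20*exp(7*y/8)/21 - 81*sin(4*y/9)/16


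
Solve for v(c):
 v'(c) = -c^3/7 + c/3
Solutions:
 v(c) = C1 - c^4/28 + c^2/6


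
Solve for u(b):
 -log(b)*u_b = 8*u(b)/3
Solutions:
 u(b) = C1*exp(-8*li(b)/3)


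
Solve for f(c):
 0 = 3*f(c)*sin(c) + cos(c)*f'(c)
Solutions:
 f(c) = C1*cos(c)^3


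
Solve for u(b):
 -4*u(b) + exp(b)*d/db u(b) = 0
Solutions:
 u(b) = C1*exp(-4*exp(-b))


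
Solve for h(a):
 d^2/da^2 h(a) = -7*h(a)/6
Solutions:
 h(a) = C1*sin(sqrt(42)*a/6) + C2*cos(sqrt(42)*a/6)


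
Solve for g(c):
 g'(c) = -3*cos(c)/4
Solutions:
 g(c) = C1 - 3*sin(c)/4


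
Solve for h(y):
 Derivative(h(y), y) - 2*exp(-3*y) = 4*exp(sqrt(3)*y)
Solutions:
 h(y) = C1 + 4*sqrt(3)*exp(sqrt(3)*y)/3 - 2*exp(-3*y)/3


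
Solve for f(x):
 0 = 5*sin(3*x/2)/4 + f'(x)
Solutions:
 f(x) = C1 + 5*cos(3*x/2)/6


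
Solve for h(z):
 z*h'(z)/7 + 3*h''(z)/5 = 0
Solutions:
 h(z) = C1 + C2*erf(sqrt(210)*z/42)


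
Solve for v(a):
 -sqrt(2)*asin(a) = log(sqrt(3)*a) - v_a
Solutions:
 v(a) = C1 + a*log(a) - a + a*log(3)/2 + sqrt(2)*(a*asin(a) + sqrt(1 - a^2))


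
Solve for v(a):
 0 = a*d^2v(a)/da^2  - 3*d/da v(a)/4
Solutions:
 v(a) = C1 + C2*a^(7/4)


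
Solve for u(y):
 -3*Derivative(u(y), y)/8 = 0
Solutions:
 u(y) = C1


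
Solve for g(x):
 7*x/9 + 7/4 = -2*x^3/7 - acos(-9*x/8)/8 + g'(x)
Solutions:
 g(x) = C1 + x^4/14 + 7*x^2/18 + x*acos(-9*x/8)/8 + 7*x/4 + sqrt(64 - 81*x^2)/72


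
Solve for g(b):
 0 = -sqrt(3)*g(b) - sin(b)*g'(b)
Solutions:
 g(b) = C1*(cos(b) + 1)^(sqrt(3)/2)/(cos(b) - 1)^(sqrt(3)/2)


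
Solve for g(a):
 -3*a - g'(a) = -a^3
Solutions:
 g(a) = C1 + a^4/4 - 3*a^2/2


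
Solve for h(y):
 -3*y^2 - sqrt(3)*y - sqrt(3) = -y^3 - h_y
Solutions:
 h(y) = C1 - y^4/4 + y^3 + sqrt(3)*y^2/2 + sqrt(3)*y


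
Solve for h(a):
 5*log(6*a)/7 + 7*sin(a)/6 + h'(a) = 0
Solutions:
 h(a) = C1 - 5*a*log(a)/7 - 5*a*log(6)/7 + 5*a/7 + 7*cos(a)/6


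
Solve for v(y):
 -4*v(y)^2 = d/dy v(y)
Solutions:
 v(y) = 1/(C1 + 4*y)


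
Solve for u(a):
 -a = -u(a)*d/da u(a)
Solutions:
 u(a) = -sqrt(C1 + a^2)
 u(a) = sqrt(C1 + a^2)


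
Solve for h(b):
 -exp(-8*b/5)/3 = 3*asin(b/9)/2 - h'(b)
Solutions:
 h(b) = C1 + 3*b*asin(b/9)/2 + 3*sqrt(81 - b^2)/2 - 5*exp(-8*b/5)/24


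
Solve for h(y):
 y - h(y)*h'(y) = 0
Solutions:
 h(y) = -sqrt(C1 + y^2)
 h(y) = sqrt(C1 + y^2)


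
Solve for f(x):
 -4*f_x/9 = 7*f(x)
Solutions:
 f(x) = C1*exp(-63*x/4)


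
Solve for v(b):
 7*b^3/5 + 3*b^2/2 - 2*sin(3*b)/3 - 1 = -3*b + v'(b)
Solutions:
 v(b) = C1 + 7*b^4/20 + b^3/2 + 3*b^2/2 - b + 2*cos(3*b)/9


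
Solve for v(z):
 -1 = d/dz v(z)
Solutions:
 v(z) = C1 - z


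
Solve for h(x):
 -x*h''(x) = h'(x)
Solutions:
 h(x) = C1 + C2*log(x)


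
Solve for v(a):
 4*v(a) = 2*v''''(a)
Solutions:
 v(a) = C1*exp(-2^(1/4)*a) + C2*exp(2^(1/4)*a) + C3*sin(2^(1/4)*a) + C4*cos(2^(1/4)*a)
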